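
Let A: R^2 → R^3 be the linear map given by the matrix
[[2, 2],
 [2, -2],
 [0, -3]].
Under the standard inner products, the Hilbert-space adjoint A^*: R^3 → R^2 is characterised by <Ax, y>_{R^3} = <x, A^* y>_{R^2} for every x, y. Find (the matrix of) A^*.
A^* = A^T =
[[2, 2, 0],
 [2, -2, -3]]

For real matrices with standard dot products, the defining identity <Ax, y> = <x, A^* y> gives (Ax)^T y = x^T (A^*) y, i.e. x^T A^T y = x^T (A^*) y. Since this holds for all x, y, we must have A^* = A^T. Therefore
A^* =
[[2, 2, 0],
 [2, -2, -3]].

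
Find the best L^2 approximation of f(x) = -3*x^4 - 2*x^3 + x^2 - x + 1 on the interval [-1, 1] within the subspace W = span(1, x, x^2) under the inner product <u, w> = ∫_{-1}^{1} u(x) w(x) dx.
g(x) = -11*x^2/7 - 11*x/5 + 44/35

The best approximation g ∈ W is the orthogonal projection of f onto W. Writing g = a_0 + a_1 x + a_2 x^2, the coefficients solve the normal equations G · a = b where
  G_{ij} = <φ_i, φ_j> and b_i = <f, φ_i>, with φ_0 = 1, φ_1 = x, φ_2 = x^2.
G =
  [2, 0, 2/3]
  [0, 2/3, 0]
  [2/3, 0, 2/5],
b = (22/15, -22/15, 22/105).
Solving gives a_0 = 44/35, a_1 = -11/5, a_2 = -11/7, so
  g(x) = -11*x^2/7 - 11*x/5 + 44/35.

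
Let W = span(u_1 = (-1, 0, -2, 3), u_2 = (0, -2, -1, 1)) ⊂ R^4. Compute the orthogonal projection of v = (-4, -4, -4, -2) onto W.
proj_W(v) = (14/59, -220/59, -82/59, 68/59)

Set up U = [u_1 | ... | u_2] ∈ R^(4×2). The projector onto W = col(U) is P = U (U^T U)^(-1) U^T.
Compute U^T U =
  [14, 5]
  [5, 6],
and U^T v = (6, 10).
Solve U^T U · c = U^T v for the coefficients: c = (-14/59, 110/59). The projection is proj_W(v) = U c.
Check: (v - proj_W(v)) · u_1 = 0  (should be 0).
Check: (v - proj_W(v)) · u_2 = 0  (should be 0).
Result: proj_W(v) = (14/59, -220/59, -82/59, 68/59).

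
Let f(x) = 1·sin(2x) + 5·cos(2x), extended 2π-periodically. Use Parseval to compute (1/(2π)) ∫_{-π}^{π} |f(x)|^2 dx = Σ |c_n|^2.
Σ |c_n|^2 = 13

Expand |f|^2 and use orthogonality of {sin(nx), cos(mx)} on [-π, π]:
  ∫_{-π}^{π} sin(nx)^2 dx = π, ∫ cos(mx)^2 dx = π, and cross terms integrate to 0.
So ∫_{-π}^{π} f(x)^2 dx = 1^2 · π + 5^2 · π = (1 + 25)π.
Divide by 2π: (1 + 25)/2 = 13.
By Parseval, this equals Σ |c_n|^2.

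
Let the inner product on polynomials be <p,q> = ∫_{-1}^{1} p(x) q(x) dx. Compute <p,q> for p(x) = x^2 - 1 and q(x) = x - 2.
<p,q> = 8/3

Expand the product: p(x)·q(x) = x^3 - 2*x^2 - x + 2.
∫_{-1}^{1} of each monomial x^k gives [2/(k+1) if k even, 0 if k odd]. Integrating term-by-term (or equivalently evaluating the antiderivative F(x) = x^4/4 - 2*x^3/3 - x^2/2 + 2*x at the endpoints):
  F(1) − F(−1) = 13/12 − (-19/12) = 8/3.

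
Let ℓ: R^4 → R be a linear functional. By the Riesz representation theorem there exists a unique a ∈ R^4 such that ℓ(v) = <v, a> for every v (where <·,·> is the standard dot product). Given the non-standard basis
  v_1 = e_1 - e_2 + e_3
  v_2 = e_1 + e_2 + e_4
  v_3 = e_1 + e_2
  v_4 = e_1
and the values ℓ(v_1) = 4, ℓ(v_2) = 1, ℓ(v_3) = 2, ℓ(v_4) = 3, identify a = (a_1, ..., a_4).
a = (3, -1, 0, -1)

Write a = (a_1, ..., a_4) in the standard basis. For each basis vector v_i, ℓ(v_i) = <v_i, a> is a linear equation in the a_j's. Collect the n equations into a matrix system V a = ℓ, where row i of V is v_i (expressed in the standard basis). Since V is invertible (lower-triangular with 1s on the diagonal, up to permutation), solve by back-substitution:
  V =
[[1, -1, 1, 0],
 [1, 1, 0, 1],
 [1, 1, 0, 0],
 [1, 0, 0, 0]]
  V a = (4, 1, 2, 3)
Solving gives a = (3, -1, 0, -1).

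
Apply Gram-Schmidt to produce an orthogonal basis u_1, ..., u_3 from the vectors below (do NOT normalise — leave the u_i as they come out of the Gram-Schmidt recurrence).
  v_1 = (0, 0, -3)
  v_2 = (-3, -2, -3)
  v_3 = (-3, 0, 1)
Orthogonal basis:
  u_1 = (0, 0, -3)
  u_2 = (-3, -2, 0)
  u_3 = (-12/13, 18/13, 0)

Apply the Gram-Schmidt recurrence
  u_1 = v_1
  u_i = v_i − Σ_{j<i} ((v_i · u_j) / (u_j · u_j)) · u_j.

Step by step this gives:
  u_1 = (0, 0, -3)
  u_2 = (-3, -2, 0)
  u_3 = (-12/13, 18/13, 0)

Orthogonality check:
  u_2 · u_1 = 0 (should be 0)
  u_3 · u_1 = 0 (should be 0)
  u_3 · u_2 = 0 (should be 0)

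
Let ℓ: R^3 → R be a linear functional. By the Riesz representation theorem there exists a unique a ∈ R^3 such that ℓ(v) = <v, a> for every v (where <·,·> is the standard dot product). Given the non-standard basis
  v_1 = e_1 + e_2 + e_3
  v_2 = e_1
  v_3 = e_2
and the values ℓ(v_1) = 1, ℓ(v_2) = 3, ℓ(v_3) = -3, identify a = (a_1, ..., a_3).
a = (3, -3, 1)

Write a = (a_1, ..., a_3) in the standard basis. For each basis vector v_i, ℓ(v_i) = <v_i, a> is a linear equation in the a_j's. Collect the n equations into a matrix system V a = ℓ, where row i of V is v_i (expressed in the standard basis). Since V is invertible (lower-triangular with 1s on the diagonal, up to permutation), solve by back-substitution:
  V =
[[1, 1, 1],
 [1, 0, 0],
 [0, 1, 0]]
  V a = (1, 3, -3)
Solving gives a = (3, -3, 1).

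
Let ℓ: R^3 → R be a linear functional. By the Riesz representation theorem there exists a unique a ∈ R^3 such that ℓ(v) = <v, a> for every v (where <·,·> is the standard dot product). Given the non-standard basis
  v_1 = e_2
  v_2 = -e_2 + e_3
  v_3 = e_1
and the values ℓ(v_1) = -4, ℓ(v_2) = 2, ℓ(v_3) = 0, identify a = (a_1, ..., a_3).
a = (0, -4, -2)

Write a = (a_1, ..., a_3) in the standard basis. For each basis vector v_i, ℓ(v_i) = <v_i, a> is a linear equation in the a_j's. Collect the n equations into a matrix system V a = ℓ, where row i of V is v_i (expressed in the standard basis). Since V is invertible (lower-triangular with 1s on the diagonal, up to permutation), solve by back-substitution:
  V =
[[0, 1, 0],
 [0, -1, 1],
 [1, 0, 0]]
  V a = (-4, 2, 0)
Solving gives a = (0, -4, -2).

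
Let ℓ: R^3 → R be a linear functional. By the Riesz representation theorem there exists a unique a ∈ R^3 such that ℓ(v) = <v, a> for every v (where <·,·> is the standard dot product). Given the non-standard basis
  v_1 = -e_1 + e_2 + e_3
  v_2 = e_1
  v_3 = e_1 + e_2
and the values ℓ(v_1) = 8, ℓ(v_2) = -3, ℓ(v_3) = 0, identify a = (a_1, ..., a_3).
a = (-3, 3, 2)

Write a = (a_1, ..., a_3) in the standard basis. For each basis vector v_i, ℓ(v_i) = <v_i, a> is a linear equation in the a_j's. Collect the n equations into a matrix system V a = ℓ, where row i of V is v_i (expressed in the standard basis). Since V is invertible (lower-triangular with 1s on the diagonal, up to permutation), solve by back-substitution:
  V =
[[-1, 1, 1],
 [1, 0, 0],
 [1, 1, 0]]
  V a = (8, -3, 0)
Solving gives a = (-3, 3, 2).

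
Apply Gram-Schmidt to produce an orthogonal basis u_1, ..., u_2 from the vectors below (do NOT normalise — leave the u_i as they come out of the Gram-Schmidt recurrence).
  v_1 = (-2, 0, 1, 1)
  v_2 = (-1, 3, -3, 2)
Orthogonal basis:
  u_1 = (-2, 0, 1, 1)
  u_2 = (-2/3, 3, -19/6, 11/6)

Apply the Gram-Schmidt recurrence
  u_1 = v_1
  u_i = v_i − Σ_{j<i} ((v_i · u_j) / (u_j · u_j)) · u_j.

Step by step this gives:
  u_1 = (-2, 0, 1, 1)
  u_2 = (-2/3, 3, -19/6, 11/6)

Orthogonality check:
  u_2 · u_1 = 0 (should be 0)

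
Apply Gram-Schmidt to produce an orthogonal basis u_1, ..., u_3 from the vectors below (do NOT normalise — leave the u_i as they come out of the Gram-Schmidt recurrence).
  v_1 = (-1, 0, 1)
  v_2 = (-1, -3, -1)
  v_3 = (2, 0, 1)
Orthogonal basis:
  u_1 = (-1, 0, 1)
  u_2 = (-1, -3, -1)
  u_3 = (27/22, -9/11, 27/22)

Apply the Gram-Schmidt recurrence
  u_1 = v_1
  u_i = v_i − Σ_{j<i} ((v_i · u_j) / (u_j · u_j)) · u_j.

Step by step this gives:
  u_1 = (-1, 0, 1)
  u_2 = (-1, -3, -1)
  u_3 = (27/22, -9/11, 27/22)

Orthogonality check:
  u_2 · u_1 = 0 (should be 0)
  u_3 · u_1 = 0 (should be 0)
  u_3 · u_2 = 0 (should be 0)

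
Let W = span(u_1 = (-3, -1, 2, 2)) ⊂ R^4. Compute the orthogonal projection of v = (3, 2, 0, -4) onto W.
proj_W(v) = (19/6, 19/18, -19/9, -19/9)

Set up U = [u_1 | ... | u_1] ∈ R^(4×1). The projector onto W = col(U) is P = U (U^T U)^(-1) U^T.
Compute U^T U =
  [18],
and U^T v = (-19).
Solve U^T U · c = U^T v for the coefficients: c = (-19/18). The projection is proj_W(v) = U c.
Check: (v - proj_W(v)) · u_1 = 0  (should be 0).
Result: proj_W(v) = (19/6, 19/18, -19/9, -19/9).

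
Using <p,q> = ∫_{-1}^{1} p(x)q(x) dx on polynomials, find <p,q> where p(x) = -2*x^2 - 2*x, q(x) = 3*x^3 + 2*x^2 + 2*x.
<p,q> = -20/3

Expand the product: p(x)·q(x) = -6*x^5 - 10*x^4 - 8*x^3 - 4*x^2.
∫_{-1}^{1} of each monomial x^k gives [2/(k+1) if k even, 0 if k odd]. Integrating term-by-term (or equivalently evaluating the antiderivative F(x) = -x^6 - 2*x^5 - 2*x^4 - 4*x^3/3 at the endpoints):
  F(1) − F(−1) = -19/3 − (1/3) = -20/3.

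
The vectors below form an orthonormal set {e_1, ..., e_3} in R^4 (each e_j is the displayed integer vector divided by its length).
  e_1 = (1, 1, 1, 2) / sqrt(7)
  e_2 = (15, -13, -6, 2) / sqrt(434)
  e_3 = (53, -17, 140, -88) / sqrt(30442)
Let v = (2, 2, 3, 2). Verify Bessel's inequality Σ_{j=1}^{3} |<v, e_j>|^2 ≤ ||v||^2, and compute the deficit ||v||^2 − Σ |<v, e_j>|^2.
Σ |<v, e_j>|^2 = 10211/491; ||v||^2 = 21; deficit = 100/491

Write each e_j = u_j / sqrt(<u_j, u_j>) where u_j is the displayed integer vector. Then <v, e_j> = <v, u_j> / sqrt(<u_j, u_j>), so |<v, e_j>|^2 = <v, u_j>^2 / <u_j, u_j>.
Coefficients: <v, e_1> = 11/sqrt(7), <v, e_2> = -10/sqrt(434), <v, e_3> = 316/sqrt(30442).
Square and sum: Σ |<v, e_j>|^2 = 10211/491.
Compute ||v||^2 = v·v = 21.
Deficit = 21 − 10211/491 = 100/491 ≥ 0, confirming Bessel's inequality. (The deficit equals ||v − Σ <v,e_j> e_j||^2, the squared distance from v to span{e_j}.)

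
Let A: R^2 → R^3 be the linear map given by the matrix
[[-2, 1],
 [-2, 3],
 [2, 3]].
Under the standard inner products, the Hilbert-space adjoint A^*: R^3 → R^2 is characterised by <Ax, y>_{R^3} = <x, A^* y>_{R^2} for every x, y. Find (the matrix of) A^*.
A^* = A^T =
[[-2, -2, 2],
 [1, 3, 3]]

For real matrices with standard dot products, the defining identity <Ax, y> = <x, A^* y> gives (Ax)^T y = x^T (A^*) y, i.e. x^T A^T y = x^T (A^*) y. Since this holds for all x, y, we must have A^* = A^T. Therefore
A^* =
[[-2, -2, 2],
 [1, 3, 3]].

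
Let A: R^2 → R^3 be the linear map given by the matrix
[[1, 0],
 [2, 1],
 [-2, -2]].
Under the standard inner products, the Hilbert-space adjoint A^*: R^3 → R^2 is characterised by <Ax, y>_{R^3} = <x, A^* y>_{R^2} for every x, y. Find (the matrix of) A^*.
A^* = A^T =
[[1, 2, -2],
 [0, 1, -2]]

For real matrices with standard dot products, the defining identity <Ax, y> = <x, A^* y> gives (Ax)^T y = x^T (A^*) y, i.e. x^T A^T y = x^T (A^*) y. Since this holds for all x, y, we must have A^* = A^T. Therefore
A^* =
[[1, 2, -2],
 [0, 1, -2]].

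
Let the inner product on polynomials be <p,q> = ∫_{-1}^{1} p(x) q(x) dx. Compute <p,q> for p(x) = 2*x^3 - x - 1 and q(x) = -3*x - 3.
<p,q> = 28/5

Expand the product: p(x)·q(x) = -6*x^4 - 6*x^3 + 3*x^2 + 6*x + 3.
∫_{-1}^{1} of each monomial x^k gives [2/(k+1) if k even, 0 if k odd]. Integrating term-by-term (or equivalently evaluating the antiderivative F(x) = -6*x^5/5 - 3*x^4/2 + x^3 + 3*x^2 + 3*x at the endpoints):
  F(1) − F(−1) = 43/10 − (-13/10) = 28/5.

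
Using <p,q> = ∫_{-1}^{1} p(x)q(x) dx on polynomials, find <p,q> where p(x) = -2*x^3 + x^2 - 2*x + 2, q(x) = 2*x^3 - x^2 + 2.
<p,q> = 34/7

Expand the product: p(x)·q(x) = -4*x^6 + 4*x^5 - 5*x^4 + 2*x^3 - 4*x + 4.
∫_{-1}^{1} of each monomial x^k gives [2/(k+1) if k even, 0 if k odd]. Integrating term-by-term (or equivalently evaluating the antiderivative F(x) = -4*x^7/7 + 2*x^6/3 - x^5 + x^4/2 - 2*x^2 + 4*x at the endpoints):
  F(1) − F(−1) = 67/42 − (-137/42) = 34/7.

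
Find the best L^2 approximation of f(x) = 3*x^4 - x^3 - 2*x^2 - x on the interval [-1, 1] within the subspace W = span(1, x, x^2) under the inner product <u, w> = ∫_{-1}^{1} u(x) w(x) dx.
g(x) = 4*x^2/7 - 8*x/5 - 9/35

The best approximation g ∈ W is the orthogonal projection of f onto W. Writing g = a_0 + a_1 x + a_2 x^2, the coefficients solve the normal equations G · a = b where
  G_{ij} = <φ_i, φ_j> and b_i = <f, φ_i>, with φ_0 = 1, φ_1 = x, φ_2 = x^2.
G =
  [2, 0, 2/3]
  [0, 2/3, 0]
  [2/3, 0, 2/5],
b = (-2/15, -16/15, 2/35).
Solving gives a_0 = -9/35, a_1 = -8/5, a_2 = 4/7, so
  g(x) = 4*x^2/7 - 8*x/5 - 9/35.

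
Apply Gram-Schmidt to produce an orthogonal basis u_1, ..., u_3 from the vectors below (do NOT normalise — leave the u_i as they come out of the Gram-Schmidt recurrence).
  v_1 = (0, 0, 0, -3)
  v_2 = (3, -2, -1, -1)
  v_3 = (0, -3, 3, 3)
Orthogonal basis:
  u_1 = (0, 0, 0, -3)
  u_2 = (3, -2, -1, 0)
  u_3 = (-9/14, -18/7, 45/14, 0)

Apply the Gram-Schmidt recurrence
  u_1 = v_1
  u_i = v_i − Σ_{j<i} ((v_i · u_j) / (u_j · u_j)) · u_j.

Step by step this gives:
  u_1 = (0, 0, 0, -3)
  u_2 = (3, -2, -1, 0)
  u_3 = (-9/14, -18/7, 45/14, 0)

Orthogonality check:
  u_2 · u_1 = 0 (should be 0)
  u_3 · u_1 = 0 (should be 0)
  u_3 · u_2 = 0 (should be 0)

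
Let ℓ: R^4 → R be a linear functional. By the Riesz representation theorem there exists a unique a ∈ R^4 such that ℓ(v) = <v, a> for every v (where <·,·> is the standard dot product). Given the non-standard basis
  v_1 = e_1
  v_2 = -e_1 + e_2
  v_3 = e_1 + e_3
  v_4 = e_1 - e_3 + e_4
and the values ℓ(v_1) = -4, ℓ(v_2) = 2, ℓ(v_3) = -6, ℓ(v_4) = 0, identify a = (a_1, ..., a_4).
a = (-4, -2, -2, 2)

Write a = (a_1, ..., a_4) in the standard basis. For each basis vector v_i, ℓ(v_i) = <v_i, a> is a linear equation in the a_j's. Collect the n equations into a matrix system V a = ℓ, where row i of V is v_i (expressed in the standard basis). Since V is invertible (lower-triangular with 1s on the diagonal, up to permutation), solve by back-substitution:
  V =
[[1, 0, 0, 0],
 [-1, 1, 0, 0],
 [1, 0, 1, 0],
 [1, 0, -1, 1]]
  V a = (-4, 2, -6, 0)
Solving gives a = (-4, -2, -2, 2).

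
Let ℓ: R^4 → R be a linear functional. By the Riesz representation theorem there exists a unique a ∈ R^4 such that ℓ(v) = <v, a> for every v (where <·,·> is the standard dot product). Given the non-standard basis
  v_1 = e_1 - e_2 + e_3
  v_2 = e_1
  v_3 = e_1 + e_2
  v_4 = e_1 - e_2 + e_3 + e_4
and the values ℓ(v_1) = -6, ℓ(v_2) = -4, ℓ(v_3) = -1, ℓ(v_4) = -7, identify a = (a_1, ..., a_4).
a = (-4, 3, 1, -1)

Write a = (a_1, ..., a_4) in the standard basis. For each basis vector v_i, ℓ(v_i) = <v_i, a> is a linear equation in the a_j's. Collect the n equations into a matrix system V a = ℓ, where row i of V is v_i (expressed in the standard basis). Since V is invertible (lower-triangular with 1s on the diagonal, up to permutation), solve by back-substitution:
  V =
[[1, -1, 1, 0],
 [1, 0, 0, 0],
 [1, 1, 0, 0],
 [1, -1, 1, 1]]
  V a = (-6, -4, -1, -7)
Solving gives a = (-4, 3, 1, -1).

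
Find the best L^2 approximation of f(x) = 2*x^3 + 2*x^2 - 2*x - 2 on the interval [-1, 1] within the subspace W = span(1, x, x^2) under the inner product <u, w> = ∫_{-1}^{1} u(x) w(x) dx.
g(x) = 2*x^2 - 4*x/5 - 2

The best approximation g ∈ W is the orthogonal projection of f onto W. Writing g = a_0 + a_1 x + a_2 x^2, the coefficients solve the normal equations G · a = b where
  G_{ij} = <φ_i, φ_j> and b_i = <f, φ_i>, with φ_0 = 1, φ_1 = x, φ_2 = x^2.
G =
  [2, 0, 2/3]
  [0, 2/3, 0]
  [2/3, 0, 2/5],
b = (-8/3, -8/15, -8/15).
Solving gives a_0 = -2, a_1 = -4/5, a_2 = 2, so
  g(x) = 2*x^2 - 4*x/5 - 2.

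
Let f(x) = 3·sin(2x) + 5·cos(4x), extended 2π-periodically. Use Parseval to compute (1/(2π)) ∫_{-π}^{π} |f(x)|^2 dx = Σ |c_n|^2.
Σ |c_n|^2 = 17

Expand |f|^2 and use orthogonality of {sin(nx), cos(mx)} on [-π, π]:
  ∫_{-π}^{π} sin(nx)^2 dx = π, ∫ cos(mx)^2 dx = π, and cross terms integrate to 0.
So ∫_{-π}^{π} f(x)^2 dx = 3^2 · π + 5^2 · π = (9 + 25)π.
Divide by 2π: (9 + 25)/2 = 17.
By Parseval, this equals Σ |c_n|^2.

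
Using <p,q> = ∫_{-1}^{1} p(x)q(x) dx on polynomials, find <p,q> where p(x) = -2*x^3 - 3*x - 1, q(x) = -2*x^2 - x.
<p,q> = 62/15

Expand the product: p(x)·q(x) = 4*x^5 + 2*x^4 + 6*x^3 + 5*x^2 + x.
∫_{-1}^{1} of each monomial x^k gives [2/(k+1) if k even, 0 if k odd]. Integrating term-by-term (or equivalently evaluating the antiderivative F(x) = 2*x^6/3 + 2*x^5/5 + 3*x^4/2 + 5*x^3/3 + x^2/2 at the endpoints):
  F(1) − F(−1) = 71/15 − (3/5) = 62/15.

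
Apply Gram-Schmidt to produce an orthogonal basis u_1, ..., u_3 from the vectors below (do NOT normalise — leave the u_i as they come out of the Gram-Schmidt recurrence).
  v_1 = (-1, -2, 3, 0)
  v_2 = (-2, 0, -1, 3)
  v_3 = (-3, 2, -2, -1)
Orthogonal basis:
  u_1 = (-1, -2, 3, 0)
  u_2 = (-29/14, -1/7, -11/14, 3)
  u_3 = (-184/65, 68/65, -16/65, -128/65)

Apply the Gram-Schmidt recurrence
  u_1 = v_1
  u_i = v_i − Σ_{j<i} ((v_i · u_j) / (u_j · u_j)) · u_j.

Step by step this gives:
  u_1 = (-1, -2, 3, 0)
  u_2 = (-29/14, -1/7, -11/14, 3)
  u_3 = (-184/65, 68/65, -16/65, -128/65)

Orthogonality check:
  u_2 · u_1 = 0 (should be 0)
  u_3 · u_1 = 0 (should be 0)
  u_3 · u_2 = 0 (should be 0)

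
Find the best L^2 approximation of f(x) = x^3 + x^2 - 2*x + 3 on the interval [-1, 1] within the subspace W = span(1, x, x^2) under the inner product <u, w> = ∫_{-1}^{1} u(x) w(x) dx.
g(x) = x^2 - 7*x/5 + 3

The best approximation g ∈ W is the orthogonal projection of f onto W. Writing g = a_0 + a_1 x + a_2 x^2, the coefficients solve the normal equations G · a = b where
  G_{ij} = <φ_i, φ_j> and b_i = <f, φ_i>, with φ_0 = 1, φ_1 = x, φ_2 = x^2.
G =
  [2, 0, 2/3]
  [0, 2/3, 0]
  [2/3, 0, 2/5],
b = (20/3, -14/15, 12/5).
Solving gives a_0 = 3, a_1 = -7/5, a_2 = 1, so
  g(x) = x^2 - 7*x/5 + 3.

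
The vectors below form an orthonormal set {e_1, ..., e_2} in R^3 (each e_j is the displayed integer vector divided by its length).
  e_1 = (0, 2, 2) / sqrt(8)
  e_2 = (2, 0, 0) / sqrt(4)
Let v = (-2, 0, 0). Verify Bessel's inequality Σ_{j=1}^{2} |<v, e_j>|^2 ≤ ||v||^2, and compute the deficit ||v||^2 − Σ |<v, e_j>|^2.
Σ |<v, e_j>|^2 = 4; ||v||^2 = 4; deficit = 0

Write each e_j = u_j / sqrt(<u_j, u_j>) where u_j is the displayed integer vector. Then <v, e_j> = <v, u_j> / sqrt(<u_j, u_j>), so |<v, e_j>|^2 = <v, u_j>^2 / <u_j, u_j>.
Coefficients: <v, e_1> = 0/sqrt(8), <v, e_2> = -4/sqrt(4).
Square and sum: Σ |<v, e_j>|^2 = 4.
Compute ||v||^2 = v·v = 4.
Deficit = 4 − 4 = 0 ≥ 0, confirming Bessel's inequality. (The deficit equals ||v − Σ <v,e_j> e_j||^2, the squared distance from v to span{e_j}.)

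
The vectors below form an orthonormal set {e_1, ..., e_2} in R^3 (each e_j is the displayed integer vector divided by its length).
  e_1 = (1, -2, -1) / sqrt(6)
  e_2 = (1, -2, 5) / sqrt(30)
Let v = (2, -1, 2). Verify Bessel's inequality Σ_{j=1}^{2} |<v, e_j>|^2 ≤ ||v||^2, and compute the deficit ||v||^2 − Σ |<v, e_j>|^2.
Σ |<v, e_j>|^2 = 36/5; ||v||^2 = 9; deficit = 9/5

Write each e_j = u_j / sqrt(<u_j, u_j>) where u_j is the displayed integer vector. Then <v, e_j> = <v, u_j> / sqrt(<u_j, u_j>), so |<v, e_j>|^2 = <v, u_j>^2 / <u_j, u_j>.
Coefficients: <v, e_1> = 2/sqrt(6), <v, e_2> = 14/sqrt(30).
Square and sum: Σ |<v, e_j>|^2 = 36/5.
Compute ||v||^2 = v·v = 9.
Deficit = 9 − 36/5 = 9/5 ≥ 0, confirming Bessel's inequality. (The deficit equals ||v − Σ <v,e_j> e_j||^2, the squared distance from v to span{e_j}.)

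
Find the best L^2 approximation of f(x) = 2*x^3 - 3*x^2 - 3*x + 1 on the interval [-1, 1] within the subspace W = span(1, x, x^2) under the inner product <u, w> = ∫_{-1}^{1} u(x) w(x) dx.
g(x) = -3*x^2 - 9*x/5 + 1

The best approximation g ∈ W is the orthogonal projection of f onto W. Writing g = a_0 + a_1 x + a_2 x^2, the coefficients solve the normal equations G · a = b where
  G_{ij} = <φ_i, φ_j> and b_i = <f, φ_i>, with φ_0 = 1, φ_1 = x, φ_2 = x^2.
G =
  [2, 0, 2/3]
  [0, 2/3, 0]
  [2/3, 0, 2/5],
b = (0, -6/5, -8/15).
Solving gives a_0 = 1, a_1 = -9/5, a_2 = -3, so
  g(x) = -3*x^2 - 9*x/5 + 1.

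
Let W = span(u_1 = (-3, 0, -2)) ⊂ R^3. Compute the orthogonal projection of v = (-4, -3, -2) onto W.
proj_W(v) = (-48/13, 0, -32/13)

Set up U = [u_1 | ... | u_1] ∈ R^(3×1). The projector onto W = col(U) is P = U (U^T U)^(-1) U^T.
Compute U^T U =
  [13],
and U^T v = (16).
Solve U^T U · c = U^T v for the coefficients: c = (16/13). The projection is proj_W(v) = U c.
Check: (v - proj_W(v)) · u_1 = 0  (should be 0).
Result: proj_W(v) = (-48/13, 0, -32/13).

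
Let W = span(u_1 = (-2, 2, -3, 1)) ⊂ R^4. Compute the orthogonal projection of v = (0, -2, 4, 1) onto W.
proj_W(v) = (5/3, -5/3, 5/2, -5/6)

Set up U = [u_1 | ... | u_1] ∈ R^(4×1). The projector onto W = col(U) is P = U (U^T U)^(-1) U^T.
Compute U^T U =
  [18],
and U^T v = (-15).
Solve U^T U · c = U^T v for the coefficients: c = (-5/6). The projection is proj_W(v) = U c.
Check: (v - proj_W(v)) · u_1 = 0  (should be 0).
Result: proj_W(v) = (5/3, -5/3, 5/2, -5/6).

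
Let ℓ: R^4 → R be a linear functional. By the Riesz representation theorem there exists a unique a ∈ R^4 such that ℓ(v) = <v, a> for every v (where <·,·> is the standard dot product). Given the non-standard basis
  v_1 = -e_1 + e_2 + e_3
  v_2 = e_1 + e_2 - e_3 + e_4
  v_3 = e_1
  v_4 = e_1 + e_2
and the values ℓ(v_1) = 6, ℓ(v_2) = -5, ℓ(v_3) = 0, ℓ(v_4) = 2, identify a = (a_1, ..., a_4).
a = (0, 2, 4, -3)

Write a = (a_1, ..., a_4) in the standard basis. For each basis vector v_i, ℓ(v_i) = <v_i, a> is a linear equation in the a_j's. Collect the n equations into a matrix system V a = ℓ, where row i of V is v_i (expressed in the standard basis). Since V is invertible (lower-triangular with 1s on the diagonal, up to permutation), solve by back-substitution:
  V =
[[-1, 1, 1, 0],
 [1, 1, -1, 1],
 [1, 0, 0, 0],
 [1, 1, 0, 0]]
  V a = (6, -5, 0, 2)
Solving gives a = (0, 2, 4, -3).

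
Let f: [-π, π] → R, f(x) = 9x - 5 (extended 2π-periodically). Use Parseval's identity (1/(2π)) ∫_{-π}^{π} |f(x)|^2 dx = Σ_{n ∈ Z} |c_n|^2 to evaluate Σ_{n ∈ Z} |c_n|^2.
Σ |c_n|^2 = 27π^2 + 25

Expand and integrate term by term over [-π, π]:
  ∫ (9x)^2 dx = 81·(2π^3/3); ∫ 2·9·(-5)·x dx = 0 (odd integrand); ∫ (-5)^2 dx = 25·2π.
So (1/(2π)) ∫_{-π}^{π} (9x - 5)^2 dx = 81π^2/3 + 25 = 27π^2 + 25.
Parseval ⇒ Σ |c_n|^2 = 27π^2 + 25.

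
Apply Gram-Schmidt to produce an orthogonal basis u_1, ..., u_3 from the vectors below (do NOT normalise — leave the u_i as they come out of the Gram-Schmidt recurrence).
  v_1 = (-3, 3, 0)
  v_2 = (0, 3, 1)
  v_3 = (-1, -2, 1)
Orthogonal basis:
  u_1 = (-3, 3, 0)
  u_2 = (3/2, 3/2, 1)
  u_3 = (-6/11, -6/11, 18/11)

Apply the Gram-Schmidt recurrence
  u_1 = v_1
  u_i = v_i − Σ_{j<i} ((v_i · u_j) / (u_j · u_j)) · u_j.

Step by step this gives:
  u_1 = (-3, 3, 0)
  u_2 = (3/2, 3/2, 1)
  u_3 = (-6/11, -6/11, 18/11)

Orthogonality check:
  u_2 · u_1 = 0 (should be 0)
  u_3 · u_1 = 0 (should be 0)
  u_3 · u_2 = 0 (should be 0)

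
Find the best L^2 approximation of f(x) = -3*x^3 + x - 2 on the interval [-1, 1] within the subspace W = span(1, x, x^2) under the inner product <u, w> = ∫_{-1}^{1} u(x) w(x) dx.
g(x) = -4*x/5 - 2

The best approximation g ∈ W is the orthogonal projection of f onto W. Writing g = a_0 + a_1 x + a_2 x^2, the coefficients solve the normal equations G · a = b where
  G_{ij} = <φ_i, φ_j> and b_i = <f, φ_i>, with φ_0 = 1, φ_1 = x, φ_2 = x^2.
G =
  [2, 0, 2/3]
  [0, 2/3, 0]
  [2/3, 0, 2/5],
b = (-4, -8/15, -4/3).
Solving gives a_0 = -2, a_1 = -4/5, a_2 = 0, so
  g(x) = -4*x/5 - 2.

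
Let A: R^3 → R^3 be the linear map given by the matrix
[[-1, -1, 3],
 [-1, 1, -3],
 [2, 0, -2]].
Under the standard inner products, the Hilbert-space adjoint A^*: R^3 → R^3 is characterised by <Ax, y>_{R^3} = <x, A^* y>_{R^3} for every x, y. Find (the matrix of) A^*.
A^* = A^T =
[[-1, -1, 2],
 [-1, 1, 0],
 [3, -3, -2]]

For real matrices with standard dot products, the defining identity <Ax, y> = <x, A^* y> gives (Ax)^T y = x^T (A^*) y, i.e. x^T A^T y = x^T (A^*) y. Since this holds for all x, y, we must have A^* = A^T. Therefore
A^* =
[[-1, -1, 2],
 [-1, 1, 0],
 [3, -3, -2]].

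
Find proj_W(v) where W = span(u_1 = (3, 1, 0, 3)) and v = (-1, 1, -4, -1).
proj_W(v) = (-15/19, -5/19, 0, -15/19)

Set up U = [u_1 | ... | u_1] ∈ R^(4×1). The projector onto W = col(U) is P = U (U^T U)^(-1) U^T.
Compute U^T U =
  [19],
and U^T v = (-5).
Solve U^T U · c = U^T v for the coefficients: c = (-5/19). The projection is proj_W(v) = U c.
Check: (v - proj_W(v)) · u_1 = 0  (should be 0).
Result: proj_W(v) = (-15/19, -5/19, 0, -15/19).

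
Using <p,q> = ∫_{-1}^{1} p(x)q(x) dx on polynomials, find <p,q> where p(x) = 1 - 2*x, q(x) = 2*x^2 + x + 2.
<p,q> = 4

Expand the product: p(x)·q(x) = -4*x^3 - 3*x + 2.
∫_{-1}^{1} of each monomial x^k gives [2/(k+1) if k even, 0 if k odd]. Integrating term-by-term (or equivalently evaluating the antiderivative F(x) = -x^4 - 3*x^2/2 + 2*x at the endpoints):
  F(1) − F(−1) = -1/2 − (-9/2) = 4.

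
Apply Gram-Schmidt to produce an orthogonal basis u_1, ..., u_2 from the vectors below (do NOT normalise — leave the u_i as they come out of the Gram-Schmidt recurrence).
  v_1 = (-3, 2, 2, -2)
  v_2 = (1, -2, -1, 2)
Orthogonal basis:
  u_1 = (-3, 2, 2, -2)
  u_2 = (-6/7, -16/21, 5/21, 16/21)

Apply the Gram-Schmidt recurrence
  u_1 = v_1
  u_i = v_i − Σ_{j<i} ((v_i · u_j) / (u_j · u_j)) · u_j.

Step by step this gives:
  u_1 = (-3, 2, 2, -2)
  u_2 = (-6/7, -16/21, 5/21, 16/21)

Orthogonality check:
  u_2 · u_1 = 0 (should be 0)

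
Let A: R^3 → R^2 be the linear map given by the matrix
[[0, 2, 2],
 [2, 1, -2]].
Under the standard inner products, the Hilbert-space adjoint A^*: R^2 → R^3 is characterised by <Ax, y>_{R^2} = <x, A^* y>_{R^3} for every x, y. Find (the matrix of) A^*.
A^* = A^T =
[[0, 2],
 [2, 1],
 [2, -2]]

For real matrices with standard dot products, the defining identity <Ax, y> = <x, A^* y> gives (Ax)^T y = x^T (A^*) y, i.e. x^T A^T y = x^T (A^*) y. Since this holds for all x, y, we must have A^* = A^T. Therefore
A^* =
[[0, 2],
 [2, 1],
 [2, -2]].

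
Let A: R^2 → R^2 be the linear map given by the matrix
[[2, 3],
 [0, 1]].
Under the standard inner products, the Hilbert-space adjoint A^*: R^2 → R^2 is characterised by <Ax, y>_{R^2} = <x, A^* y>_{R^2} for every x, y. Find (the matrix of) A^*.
A^* = A^T =
[[2, 0],
 [3, 1]]

For real matrices with standard dot products, the defining identity <Ax, y> = <x, A^* y> gives (Ax)^T y = x^T (A^*) y, i.e. x^T A^T y = x^T (A^*) y. Since this holds for all x, y, we must have A^* = A^T. Therefore
A^* =
[[2, 0],
 [3, 1]].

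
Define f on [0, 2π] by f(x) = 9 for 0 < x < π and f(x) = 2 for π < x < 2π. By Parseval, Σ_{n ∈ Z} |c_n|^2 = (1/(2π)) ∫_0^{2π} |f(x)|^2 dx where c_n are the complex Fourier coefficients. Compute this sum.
Σ |c_n|^2 = 85/2

Parseval equates the L^2 energy of f (normalised by 1/(2π)) with the ℓ^2 sum of its Fourier coefficients: (1/(2π)) ∫_0^{2π} |f|^2 = Σ |c_n|^2.
Compute the left side: (1/(2π)) [∫_0^π 9^2 dx + ∫_π^{2π} 2^2 dx] = (1/(2π)) · (81π + 4π) = (81 + 4)/2 = 85/2.
So Σ_{n ∈ Z} |c_n|^2 = 85/2.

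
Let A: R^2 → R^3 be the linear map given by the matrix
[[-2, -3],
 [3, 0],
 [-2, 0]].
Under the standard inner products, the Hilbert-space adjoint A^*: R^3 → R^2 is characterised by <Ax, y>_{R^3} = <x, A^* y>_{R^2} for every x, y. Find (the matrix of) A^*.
A^* = A^T =
[[-2, 3, -2],
 [-3, 0, 0]]

For real matrices with standard dot products, the defining identity <Ax, y> = <x, A^* y> gives (Ax)^T y = x^T (A^*) y, i.e. x^T A^T y = x^T (A^*) y. Since this holds for all x, y, we must have A^* = A^T. Therefore
A^* =
[[-2, 3, -2],
 [-3, 0, 0]].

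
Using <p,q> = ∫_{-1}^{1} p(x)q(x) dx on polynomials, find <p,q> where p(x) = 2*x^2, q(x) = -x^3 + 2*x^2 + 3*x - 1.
<p,q> = 4/15

Expand the product: p(x)·q(x) = -2*x^5 + 4*x^4 + 6*x^3 - 2*x^2.
∫_{-1}^{1} of each monomial x^k gives [2/(k+1) if k even, 0 if k odd]. Integrating term-by-term (or equivalently evaluating the antiderivative F(x) = -x^6/3 + 4*x^5/5 + 3*x^4/2 - 2*x^3/3 at the endpoints):
  F(1) − F(−1) = 13/10 − (31/30) = 4/15.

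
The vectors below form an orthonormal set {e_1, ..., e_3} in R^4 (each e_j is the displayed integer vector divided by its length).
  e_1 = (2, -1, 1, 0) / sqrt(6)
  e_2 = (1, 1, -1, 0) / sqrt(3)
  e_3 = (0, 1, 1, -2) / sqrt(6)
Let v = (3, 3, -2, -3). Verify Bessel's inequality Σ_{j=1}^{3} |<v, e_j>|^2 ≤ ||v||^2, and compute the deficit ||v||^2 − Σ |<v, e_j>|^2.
Σ |<v, e_j>|^2 = 89/3; ||v||^2 = 31; deficit = 4/3

Write each e_j = u_j / sqrt(<u_j, u_j>) where u_j is the displayed integer vector. Then <v, e_j> = <v, u_j> / sqrt(<u_j, u_j>), so |<v, e_j>|^2 = <v, u_j>^2 / <u_j, u_j>.
Coefficients: <v, e_1> = 1/sqrt(6), <v, e_2> = 8/sqrt(3), <v, e_3> = 7/sqrt(6).
Square and sum: Σ |<v, e_j>|^2 = 89/3.
Compute ||v||^2 = v·v = 31.
Deficit = 31 − 89/3 = 4/3 ≥ 0, confirming Bessel's inequality. (The deficit equals ||v − Σ <v,e_j> e_j||^2, the squared distance from v to span{e_j}.)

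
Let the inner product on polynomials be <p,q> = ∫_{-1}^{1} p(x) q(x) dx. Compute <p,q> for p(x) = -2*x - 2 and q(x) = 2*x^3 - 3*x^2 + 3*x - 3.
<p,q> = 52/5

Expand the product: p(x)·q(x) = -4*x^4 + 2*x^3 + 6.
∫_{-1}^{1} of each monomial x^k gives [2/(k+1) if k even, 0 if k odd]. Integrating term-by-term (or equivalently evaluating the antiderivative F(x) = -4*x^5/5 + x^4/2 + 6*x at the endpoints):
  F(1) − F(−1) = 57/10 − (-47/10) = 52/5.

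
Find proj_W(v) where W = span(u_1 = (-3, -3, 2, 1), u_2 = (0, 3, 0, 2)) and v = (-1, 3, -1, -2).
proj_W(v) = (57/50, 42/25, -19/25, -1/50)

Set up U = [u_1 | ... | u_2] ∈ R^(4×2). The projector onto W = col(U) is P = U (U^T U)^(-1) U^T.
Compute U^T U =
  [23, -7]
  [-7, 13],
and U^T v = (-10, 5).
Solve U^T U · c = U^T v for the coefficients: c = (-19/50, 9/50). The projection is proj_W(v) = U c.
Check: (v - proj_W(v)) · u_1 = 0  (should be 0).
Check: (v - proj_W(v)) · u_2 = 0  (should be 0).
Result: proj_W(v) = (57/50, 42/25, -19/25, -1/50).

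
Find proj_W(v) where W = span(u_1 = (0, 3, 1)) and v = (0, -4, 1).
proj_W(v) = (0, -33/10, -11/10)

Set up U = [u_1 | ... | u_1] ∈ R^(3×1). The projector onto W = col(U) is P = U (U^T U)^(-1) U^T.
Compute U^T U =
  [10],
and U^T v = (-11).
Solve U^T U · c = U^T v for the coefficients: c = (-11/10). The projection is proj_W(v) = U c.
Check: (v - proj_W(v)) · u_1 = 0  (should be 0).
Result: proj_W(v) = (0, -33/10, -11/10).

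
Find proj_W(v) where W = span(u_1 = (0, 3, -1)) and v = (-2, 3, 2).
proj_W(v) = (0, 21/10, -7/10)

Set up U = [u_1 | ... | u_1] ∈ R^(3×1). The projector onto W = col(U) is P = U (U^T U)^(-1) U^T.
Compute U^T U =
  [10],
and U^T v = (7).
Solve U^T U · c = U^T v for the coefficients: c = (7/10). The projection is proj_W(v) = U c.
Check: (v - proj_W(v)) · u_1 = 0  (should be 0).
Result: proj_W(v) = (0, 21/10, -7/10).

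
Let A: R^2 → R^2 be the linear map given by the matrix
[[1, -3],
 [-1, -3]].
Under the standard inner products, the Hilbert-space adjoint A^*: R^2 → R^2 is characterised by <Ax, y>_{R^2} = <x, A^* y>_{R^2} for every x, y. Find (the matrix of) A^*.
A^* = A^T =
[[1, -1],
 [-3, -3]]

For real matrices with standard dot products, the defining identity <Ax, y> = <x, A^* y> gives (Ax)^T y = x^T (A^*) y, i.e. x^T A^T y = x^T (A^*) y. Since this holds for all x, y, we must have A^* = A^T. Therefore
A^* =
[[1, -1],
 [-3, -3]].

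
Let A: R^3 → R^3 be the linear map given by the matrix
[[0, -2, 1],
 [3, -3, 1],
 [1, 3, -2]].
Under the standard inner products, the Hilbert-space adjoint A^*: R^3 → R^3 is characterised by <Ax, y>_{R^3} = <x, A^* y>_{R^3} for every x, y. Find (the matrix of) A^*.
A^* = A^T =
[[0, 3, 1],
 [-2, -3, 3],
 [1, 1, -2]]

For real matrices with standard dot products, the defining identity <Ax, y> = <x, A^* y> gives (Ax)^T y = x^T (A^*) y, i.e. x^T A^T y = x^T (A^*) y. Since this holds for all x, y, we must have A^* = A^T. Therefore
A^* =
[[0, 3, 1],
 [-2, -3, 3],
 [1, 1, -2]].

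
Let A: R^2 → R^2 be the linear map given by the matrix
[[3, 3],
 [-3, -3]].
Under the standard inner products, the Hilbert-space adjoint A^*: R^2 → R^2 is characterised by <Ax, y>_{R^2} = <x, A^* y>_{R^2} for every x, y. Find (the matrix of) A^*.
A^* = A^T =
[[3, -3],
 [3, -3]]

For real matrices with standard dot products, the defining identity <Ax, y> = <x, A^* y> gives (Ax)^T y = x^T (A^*) y, i.e. x^T A^T y = x^T (A^*) y. Since this holds for all x, y, we must have A^* = A^T. Therefore
A^* =
[[3, -3],
 [3, -3]].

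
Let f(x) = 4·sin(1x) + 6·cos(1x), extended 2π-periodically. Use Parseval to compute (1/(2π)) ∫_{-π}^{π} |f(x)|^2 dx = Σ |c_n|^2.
Σ |c_n|^2 = 26

Expand |f|^2 and use orthogonality of {sin(nx), cos(mx)} on [-π, π]:
  ∫_{-π}^{π} sin(nx)^2 dx = π, ∫ cos(mx)^2 dx = π, and cross terms integrate to 0.
So ∫_{-π}^{π} f(x)^2 dx = 4^2 · π + 6^2 · π = (16 + 36)π.
Divide by 2π: (16 + 36)/2 = 26.
By Parseval, this equals Σ |c_n|^2.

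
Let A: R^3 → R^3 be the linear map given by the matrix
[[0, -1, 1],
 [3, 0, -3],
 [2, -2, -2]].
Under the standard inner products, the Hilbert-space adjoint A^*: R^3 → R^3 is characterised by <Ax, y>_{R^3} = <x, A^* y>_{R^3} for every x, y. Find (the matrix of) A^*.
A^* = A^T =
[[0, 3, 2],
 [-1, 0, -2],
 [1, -3, -2]]

For real matrices with standard dot products, the defining identity <Ax, y> = <x, A^* y> gives (Ax)^T y = x^T (A^*) y, i.e. x^T A^T y = x^T (A^*) y. Since this holds for all x, y, we must have A^* = A^T. Therefore
A^* =
[[0, 3, 2],
 [-1, 0, -2],
 [1, -3, -2]].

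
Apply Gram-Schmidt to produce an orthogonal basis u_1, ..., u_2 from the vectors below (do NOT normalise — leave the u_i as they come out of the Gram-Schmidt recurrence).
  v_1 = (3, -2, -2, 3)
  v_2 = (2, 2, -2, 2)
Orthogonal basis:
  u_1 = (3, -2, -2, 3)
  u_2 = (8/13, 38/13, -14/13, 8/13)

Apply the Gram-Schmidt recurrence
  u_1 = v_1
  u_i = v_i − Σ_{j<i} ((v_i · u_j) / (u_j · u_j)) · u_j.

Step by step this gives:
  u_1 = (3, -2, -2, 3)
  u_2 = (8/13, 38/13, -14/13, 8/13)

Orthogonality check:
  u_2 · u_1 = 0 (should be 0)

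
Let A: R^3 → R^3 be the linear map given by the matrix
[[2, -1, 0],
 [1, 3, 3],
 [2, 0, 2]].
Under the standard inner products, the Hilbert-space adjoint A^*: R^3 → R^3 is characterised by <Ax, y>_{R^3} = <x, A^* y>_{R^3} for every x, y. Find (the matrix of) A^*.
A^* = A^T =
[[2, 1, 2],
 [-1, 3, 0],
 [0, 3, 2]]

For real matrices with standard dot products, the defining identity <Ax, y> = <x, A^* y> gives (Ax)^T y = x^T (A^*) y, i.e. x^T A^T y = x^T (A^*) y. Since this holds for all x, y, we must have A^* = A^T. Therefore
A^* =
[[2, 1, 2],
 [-1, 3, 0],
 [0, 3, 2]].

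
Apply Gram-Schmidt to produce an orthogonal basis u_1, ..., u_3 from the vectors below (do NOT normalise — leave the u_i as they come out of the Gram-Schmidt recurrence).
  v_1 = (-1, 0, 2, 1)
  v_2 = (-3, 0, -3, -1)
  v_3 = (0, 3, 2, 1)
Orthogonal basis:
  u_1 = (-1, 0, 2, 1)
  u_2 = (-11/3, 0, -5/3, -1/3)
  u_3 = (1/98, 3, -2/49, 9/98)

Apply the Gram-Schmidt recurrence
  u_1 = v_1
  u_i = v_i − Σ_{j<i} ((v_i · u_j) / (u_j · u_j)) · u_j.

Step by step this gives:
  u_1 = (-1, 0, 2, 1)
  u_2 = (-11/3, 0, -5/3, -1/3)
  u_3 = (1/98, 3, -2/49, 9/98)

Orthogonality check:
  u_2 · u_1 = 0 (should be 0)
  u_3 · u_1 = 0 (should be 0)
  u_3 · u_2 = 0 (should be 0)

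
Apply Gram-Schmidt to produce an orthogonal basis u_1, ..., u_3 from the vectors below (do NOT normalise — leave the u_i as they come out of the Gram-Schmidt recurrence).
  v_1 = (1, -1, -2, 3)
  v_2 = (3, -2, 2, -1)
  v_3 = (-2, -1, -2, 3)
Orthogonal basis:
  u_1 = (1, -1, -2, 3)
  u_2 = (47/15, -32/15, 26/15, -3/5)
  u_3 = (-303/266, -177/133, 69/133, 75/266)

Apply the Gram-Schmidt recurrence
  u_1 = v_1
  u_i = v_i − Σ_{j<i} ((v_i · u_j) / (u_j · u_j)) · u_j.

Step by step this gives:
  u_1 = (1, -1, -2, 3)
  u_2 = (47/15, -32/15, 26/15, -3/5)
  u_3 = (-303/266, -177/133, 69/133, 75/266)

Orthogonality check:
  u_2 · u_1 = 0 (should be 0)
  u_3 · u_1 = 0 (should be 0)
  u_3 · u_2 = 0 (should be 0)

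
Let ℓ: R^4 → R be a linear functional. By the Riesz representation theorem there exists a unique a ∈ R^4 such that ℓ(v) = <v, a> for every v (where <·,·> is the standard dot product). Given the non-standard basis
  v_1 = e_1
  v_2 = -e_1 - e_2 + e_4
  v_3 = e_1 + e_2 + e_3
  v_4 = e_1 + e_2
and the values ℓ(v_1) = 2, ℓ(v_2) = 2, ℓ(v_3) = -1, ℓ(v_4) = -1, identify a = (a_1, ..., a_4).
a = (2, -3, 0, 1)

Write a = (a_1, ..., a_4) in the standard basis. For each basis vector v_i, ℓ(v_i) = <v_i, a> is a linear equation in the a_j's. Collect the n equations into a matrix system V a = ℓ, where row i of V is v_i (expressed in the standard basis). Since V is invertible (lower-triangular with 1s on the diagonal, up to permutation), solve by back-substitution:
  V =
[[1, 0, 0, 0],
 [-1, -1, 0, 1],
 [1, 1, 1, 0],
 [1, 1, 0, 0]]
  V a = (2, 2, -1, -1)
Solving gives a = (2, -3, 0, 1).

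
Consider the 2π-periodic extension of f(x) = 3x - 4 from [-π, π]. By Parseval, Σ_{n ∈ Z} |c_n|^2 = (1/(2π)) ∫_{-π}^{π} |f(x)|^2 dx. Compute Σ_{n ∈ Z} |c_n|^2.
Σ |c_n|^2 = 3π^2 + 16

Expand and integrate term by term over [-π, π]:
  ∫ (3x)^2 dx = 9·(2π^3/3); ∫ 2·3·(-4)·x dx = 0 (odd integrand); ∫ (-4)^2 dx = 16·2π.
So (1/(2π)) ∫_{-π}^{π} (3x - 4)^2 dx = 9π^2/3 + 16 = 3π^2 + 16.
Parseval ⇒ Σ |c_n|^2 = 3π^2 + 16.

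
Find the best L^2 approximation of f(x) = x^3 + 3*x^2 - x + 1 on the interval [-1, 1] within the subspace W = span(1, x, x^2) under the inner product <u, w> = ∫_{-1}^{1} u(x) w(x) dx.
g(x) = 3*x^2 - 2*x/5 + 1

The best approximation g ∈ W is the orthogonal projection of f onto W. Writing g = a_0 + a_1 x + a_2 x^2, the coefficients solve the normal equations G · a = b where
  G_{ij} = <φ_i, φ_j> and b_i = <f, φ_i>, with φ_0 = 1, φ_1 = x, φ_2 = x^2.
G =
  [2, 0, 2/3]
  [0, 2/3, 0]
  [2/3, 0, 2/5],
b = (4, -4/15, 28/15).
Solving gives a_0 = 1, a_1 = -2/5, a_2 = 3, so
  g(x) = 3*x^2 - 2*x/5 + 1.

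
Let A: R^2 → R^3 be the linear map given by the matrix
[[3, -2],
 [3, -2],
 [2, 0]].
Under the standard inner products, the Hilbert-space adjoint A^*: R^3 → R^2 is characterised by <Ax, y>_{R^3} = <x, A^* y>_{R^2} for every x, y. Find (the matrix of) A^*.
A^* = A^T =
[[3, 3, 2],
 [-2, -2, 0]]

For real matrices with standard dot products, the defining identity <Ax, y> = <x, A^* y> gives (Ax)^T y = x^T (A^*) y, i.e. x^T A^T y = x^T (A^*) y. Since this holds for all x, y, we must have A^* = A^T. Therefore
A^* =
[[3, 3, 2],
 [-2, -2, 0]].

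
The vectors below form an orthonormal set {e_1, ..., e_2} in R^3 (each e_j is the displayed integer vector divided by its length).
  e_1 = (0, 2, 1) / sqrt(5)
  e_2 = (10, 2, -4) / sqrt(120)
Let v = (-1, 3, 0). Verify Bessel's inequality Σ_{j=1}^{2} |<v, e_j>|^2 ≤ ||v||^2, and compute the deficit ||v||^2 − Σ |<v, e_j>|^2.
Σ |<v, e_j>|^2 = 22/3; ||v||^2 = 10; deficit = 8/3

Write each e_j = u_j / sqrt(<u_j, u_j>) where u_j is the displayed integer vector. Then <v, e_j> = <v, u_j> / sqrt(<u_j, u_j>), so |<v, e_j>|^2 = <v, u_j>^2 / <u_j, u_j>.
Coefficients: <v, e_1> = 6/sqrt(5), <v, e_2> = -4/sqrt(120).
Square and sum: Σ |<v, e_j>|^2 = 22/3.
Compute ||v||^2 = v·v = 10.
Deficit = 10 − 22/3 = 8/3 ≥ 0, confirming Bessel's inequality. (The deficit equals ||v − Σ <v,e_j> e_j||^2, the squared distance from v to span{e_j}.)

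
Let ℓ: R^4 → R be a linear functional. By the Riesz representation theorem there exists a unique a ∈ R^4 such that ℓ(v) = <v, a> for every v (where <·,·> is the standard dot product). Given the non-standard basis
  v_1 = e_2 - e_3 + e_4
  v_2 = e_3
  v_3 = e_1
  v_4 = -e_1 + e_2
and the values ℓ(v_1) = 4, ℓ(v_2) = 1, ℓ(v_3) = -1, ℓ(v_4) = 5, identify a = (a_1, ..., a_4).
a = (-1, 4, 1, 1)

Write a = (a_1, ..., a_4) in the standard basis. For each basis vector v_i, ℓ(v_i) = <v_i, a> is a linear equation in the a_j's. Collect the n equations into a matrix system V a = ℓ, where row i of V is v_i (expressed in the standard basis). Since V is invertible (lower-triangular with 1s on the diagonal, up to permutation), solve by back-substitution:
  V =
[[0, 1, -1, 1],
 [0, 0, 1, 0],
 [1, 0, 0, 0],
 [-1, 1, 0, 0]]
  V a = (4, 1, -1, 5)
Solving gives a = (-1, 4, 1, 1).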